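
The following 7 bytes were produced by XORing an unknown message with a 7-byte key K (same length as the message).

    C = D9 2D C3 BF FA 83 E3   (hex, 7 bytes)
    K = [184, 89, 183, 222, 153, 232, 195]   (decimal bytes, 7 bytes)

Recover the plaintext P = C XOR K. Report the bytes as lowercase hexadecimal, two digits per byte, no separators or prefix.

XOR is its own inverse, so applying the key byte-wise gives the result directly.
d9 xor b8 = 61
2d xor 59 = 74
c3 xor b7 = 74
bf xor de = 61
fa xor 99 = 63
83 xor e8 = 6b
e3 xor c3 = 20

61747461636b20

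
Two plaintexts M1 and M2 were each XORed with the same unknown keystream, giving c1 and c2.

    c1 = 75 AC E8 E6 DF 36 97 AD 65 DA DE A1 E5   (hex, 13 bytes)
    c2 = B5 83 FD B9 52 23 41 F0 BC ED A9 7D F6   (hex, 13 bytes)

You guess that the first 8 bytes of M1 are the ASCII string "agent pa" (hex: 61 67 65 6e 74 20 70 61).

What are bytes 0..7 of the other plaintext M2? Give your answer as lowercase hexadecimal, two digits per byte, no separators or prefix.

a1487031f935a63c

First, c1 ⊕ c2 = (M1 ⊕ K) ⊕ (M2 ⊕ K) = M1 ⊕ M2, so the key drops out. Then M2 = (M1 ⊕ M2) ⊕ M1 over the first 8 bytes.
byte 0: (75 xor b5) xor 61 = c0 xor 61 = a1
byte 1: (ac xor 83) xor 67 = 2f xor 67 = 48
byte 2: (e8 xor fd) xor 65 = 15 xor 65 = 70
byte 3: (e6 xor b9) xor 6e = 5f xor 6e = 31
byte 4: (df xor 52) xor 74 = 8d xor 74 = f9
byte 5: (36 xor 23) xor 20 = 15 xor 20 = 35
byte 6: (97 xor 41) xor 70 = d6 xor 70 = a6
byte 7: (ad xor f0) xor 61 = 5d xor 61 = 3c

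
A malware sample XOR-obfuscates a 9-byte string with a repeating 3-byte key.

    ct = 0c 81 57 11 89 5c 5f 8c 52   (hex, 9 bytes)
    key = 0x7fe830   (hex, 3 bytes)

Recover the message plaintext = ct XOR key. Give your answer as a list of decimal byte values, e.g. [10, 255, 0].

[115, 105, 103, 110, 97, 108, 32, 100, 98]

The 3-byte key repeats, so the effective keystream is 7f e8 30 7f e8 30 7f e8 30.
byte 0: 0c ⊕ 7f = 73
byte 1: 81 ⊕ e8 = 69
byte 2: 57 ⊕ 30 = 67
byte 3: 11 ⊕ 7f = 6e
byte 4: 89 ⊕ e8 = 61
byte 5: 5c ⊕ 30 = 6c
byte 6: 5f ⊕ 7f = 20
byte 7: 8c ⊕ e8 = 64
byte 8: 52 ⊕ 30 = 62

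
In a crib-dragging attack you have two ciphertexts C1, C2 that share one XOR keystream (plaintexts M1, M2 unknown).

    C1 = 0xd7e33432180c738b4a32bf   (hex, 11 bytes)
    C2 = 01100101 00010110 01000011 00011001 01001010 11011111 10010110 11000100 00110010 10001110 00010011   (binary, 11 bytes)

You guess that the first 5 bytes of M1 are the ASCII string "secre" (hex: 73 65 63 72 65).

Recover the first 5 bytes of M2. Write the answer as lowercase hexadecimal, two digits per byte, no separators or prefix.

First, C1 ⊕ C2 = (M1 ⊕ K) ⊕ (M2 ⊕ K) = M1 ⊕ M2, so the key drops out. Then M2 = (M1 ⊕ M2) ⊕ M1 over the first 5 bytes.
byte 0: (d7 ⊕ 65) ⊕ 73 = b2 ⊕ 73 = c1
byte 1: (e3 ⊕ 16) ⊕ 65 = f5 ⊕ 65 = 90
byte 2: (34 ⊕ 43) ⊕ 63 = 77 ⊕ 63 = 14
byte 3: (32 ⊕ 19) ⊕ 72 = 2b ⊕ 72 = 59
byte 4: (18 ⊕ 4a) ⊕ 65 = 52 ⊕ 65 = 37

c190145937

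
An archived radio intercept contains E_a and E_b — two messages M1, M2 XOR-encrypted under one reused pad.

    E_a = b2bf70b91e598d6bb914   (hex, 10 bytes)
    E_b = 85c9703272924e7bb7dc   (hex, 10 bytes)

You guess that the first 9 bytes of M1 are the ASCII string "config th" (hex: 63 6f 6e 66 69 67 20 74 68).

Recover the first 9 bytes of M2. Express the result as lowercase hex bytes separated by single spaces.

First, E_a ⊕ E_b = (M1 ⊕ K) ⊕ (M2 ⊕ K) = M1 ⊕ M2, so the key drops out. Then M2 = (M1 ⊕ M2) ⊕ M1 over the first 9 bytes.
byte 0: (b2 xor 85) xor 63 = 37 xor 63 = 54
byte 1: (bf xor c9) xor 6f = 76 xor 6f = 19
byte 2: (70 xor 70) xor 6e = 00 xor 6e = 6e
byte 3: (b9 xor 32) xor 66 = 8b xor 66 = ed
byte 4: (1e xor 72) xor 69 = 6c xor 69 = 05
byte 5: (59 xor 92) xor 67 = cb xor 67 = ac
byte 6: (8d xor 4e) xor 20 = c3 xor 20 = e3
byte 7: (6b xor 7b) xor 74 = 10 xor 74 = 64
byte 8: (b9 xor b7) xor 68 = 0e xor 68 = 66

54 19 6e ed 05 ac e3 64 66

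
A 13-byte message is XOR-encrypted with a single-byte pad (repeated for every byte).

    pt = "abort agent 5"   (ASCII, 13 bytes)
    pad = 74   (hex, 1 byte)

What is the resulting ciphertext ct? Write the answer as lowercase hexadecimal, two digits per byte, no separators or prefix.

The 1-byte key repeats, so the effective keystream is 74 74 74 74 74 74 74 74 74 74 74 74 74.
byte 0: 61 ^ 74 = 15
byte 1: 62 ^ 74 = 16
byte 2: 6f ^ 74 = 1b
byte 3: 72 ^ 74 = 06
byte 4: 74 ^ 74 = 00
byte 5: 20 ^ 74 = 54
byte 6: 61 ^ 74 = 15
byte 7: 67 ^ 74 = 13
byte 8: 65 ^ 74 = 11
byte 9: 6e ^ 74 = 1a
byte 10: 74 ^ 74 = 00
byte 11: 20 ^ 74 = 54
byte 12: 35 ^ 74 = 41

15161b0600541513111a005441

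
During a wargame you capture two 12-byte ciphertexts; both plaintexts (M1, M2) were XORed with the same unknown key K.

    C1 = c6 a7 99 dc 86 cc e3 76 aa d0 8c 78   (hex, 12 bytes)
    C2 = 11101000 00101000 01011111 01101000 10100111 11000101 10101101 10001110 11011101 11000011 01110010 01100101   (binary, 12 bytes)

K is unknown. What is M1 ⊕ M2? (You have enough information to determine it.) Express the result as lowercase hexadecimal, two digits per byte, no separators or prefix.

2e8fc6b421094ef87713fe1d

C1 ⊕ C2 = (M1 ⊕ K) ⊕ (M2 ⊕ K) = M1 ⊕ M2 — the shared key cancels under XOR.
byte 0: 198 XOR 232 =  46
byte 1: 167 XOR  40 = 143
byte 2: 153 XOR  95 = 198
byte 3: 220 XOR 104 = 180
byte 4: 134 XOR 167 =  33
byte 5: 204 XOR 197 =   9
byte 6: 227 XOR 173 =  78
byte 7: 118 XOR 142 = 248
byte 8: 170 XOR 221 = 119
byte 9: 208 XOR 195 =  19
byte 10: 140 XOR 114 = 254
byte 11: 120 XOR 101 =  29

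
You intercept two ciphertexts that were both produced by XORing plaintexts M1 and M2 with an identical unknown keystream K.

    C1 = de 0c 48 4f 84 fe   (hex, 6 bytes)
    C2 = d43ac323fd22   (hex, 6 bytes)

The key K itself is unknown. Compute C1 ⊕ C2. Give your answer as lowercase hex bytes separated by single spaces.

C1 ⊕ C2 = (M1 ⊕ K) ⊕ (M2 ⊕ K) = M1 ⊕ M2 — the shared key cancels under XOR.
11011110 ⊕ 11010100 = 00001010
00001100 ⊕ 00111010 = 00110110
01001000 ⊕ 11000011 = 10001011
01001111 ⊕ 00100011 = 01101100
10000100 ⊕ 11111101 = 01111001
11111110 ⊕ 00100010 = 11011100

0a 36 8b 6c 79 dc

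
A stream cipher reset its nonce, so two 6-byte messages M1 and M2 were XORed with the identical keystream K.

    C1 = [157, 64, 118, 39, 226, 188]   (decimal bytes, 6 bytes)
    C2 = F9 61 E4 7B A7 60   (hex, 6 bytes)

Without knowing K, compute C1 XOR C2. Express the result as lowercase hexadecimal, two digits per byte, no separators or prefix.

C1 ⊕ C2 = (M1 ⊕ K) ⊕ (M2 ⊕ K) = M1 ⊕ M2 — the shared key cancels under XOR.
10011101 XOR 11111001 = 01100100
01000000 XOR 01100001 = 00100001
01110110 XOR 11100100 = 10010010
00100111 XOR 01111011 = 01011100
11100010 XOR 10100111 = 01000101
10111100 XOR 01100000 = 11011100

6421925c45dc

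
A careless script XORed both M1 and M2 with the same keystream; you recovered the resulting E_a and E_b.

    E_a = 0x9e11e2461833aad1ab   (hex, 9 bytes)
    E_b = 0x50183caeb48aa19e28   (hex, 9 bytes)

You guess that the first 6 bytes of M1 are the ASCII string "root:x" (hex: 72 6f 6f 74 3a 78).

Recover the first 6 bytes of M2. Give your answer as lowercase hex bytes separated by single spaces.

bc 66 b1 9c 96 c1

First, E_a ⊕ E_b = (M1 ⊕ K) ⊕ (M2 ⊕ K) = M1 ⊕ M2, so the key drops out. Then M2 = (M1 ⊕ M2) ⊕ M1 over the first 6 bytes.
byte 0: (9e xor 50) xor 72 = ce xor 72 = bc
byte 1: (11 xor 18) xor 6f = 09 xor 6f = 66
byte 2: (e2 xor 3c) xor 6f = de xor 6f = b1
byte 3: (46 xor ae) xor 74 = e8 xor 74 = 9c
byte 4: (18 xor b4) xor 3a = ac xor 3a = 96
byte 5: (33 xor 8a) xor 78 = b9 xor 78 = c1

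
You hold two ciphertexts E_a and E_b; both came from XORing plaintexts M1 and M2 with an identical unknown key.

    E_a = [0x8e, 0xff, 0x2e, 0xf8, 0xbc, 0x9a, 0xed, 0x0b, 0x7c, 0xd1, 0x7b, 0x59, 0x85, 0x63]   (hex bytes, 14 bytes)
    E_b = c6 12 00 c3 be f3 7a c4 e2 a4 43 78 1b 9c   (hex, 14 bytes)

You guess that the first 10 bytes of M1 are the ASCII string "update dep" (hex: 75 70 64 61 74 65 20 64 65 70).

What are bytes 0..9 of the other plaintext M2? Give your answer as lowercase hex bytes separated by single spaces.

First, E_a ⊕ E_b = (M1 ⊕ K) ⊕ (M2 ⊕ K) = M1 ⊕ M2, so the key drops out. Then M2 = (M1 ⊕ M2) ⊕ M1 over the first 10 bytes.
byte 0: (8e XOR c6) XOR 75 = 48 XOR 75 = 3d
byte 1: (ff XOR 12) XOR 70 = ed XOR 70 = 9d
byte 2: (2e XOR 00) XOR 64 = 2e XOR 64 = 4a
byte 3: (f8 XOR c3) XOR 61 = 3b XOR 61 = 5a
byte 4: (bc XOR be) XOR 74 = 02 XOR 74 = 76
byte 5: (9a XOR f3) XOR 65 = 69 XOR 65 = 0c
byte 6: (ed XOR 7a) XOR 20 = 97 XOR 20 = b7
byte 7: (0b XOR c4) XOR 64 = cf XOR 64 = ab
byte 8: (7c XOR e2) XOR 65 = 9e XOR 65 = fb
byte 9: (d1 XOR a4) XOR 70 = 75 XOR 70 = 05

3d 9d 4a 5a 76 0c b7 ab fb 05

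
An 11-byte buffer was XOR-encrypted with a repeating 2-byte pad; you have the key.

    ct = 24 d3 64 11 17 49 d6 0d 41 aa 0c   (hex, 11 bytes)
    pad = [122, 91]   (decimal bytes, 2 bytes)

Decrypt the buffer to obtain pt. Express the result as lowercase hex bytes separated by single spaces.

5e 88 1e 4a 6d 12 ac 56 3b f1 76

The 2-byte key repeats, so the effective keystream is 7a 5b 7a 5b 7a 5b 7a 5b 7a 5b 7a.
byte 0: 24 ⊕ 7a = 5e
byte 1: d3 ⊕ 5b = 88
byte 2: 64 ⊕ 7a = 1e
byte 3: 11 ⊕ 5b = 4a
byte 4: 17 ⊕ 7a = 6d
byte 5: 49 ⊕ 5b = 12
byte 6: d6 ⊕ 7a = ac
byte 7: 0d ⊕ 5b = 56
byte 8: 41 ⊕ 7a = 3b
byte 9: aa ⊕ 5b = f1
byte 10: 0c ⊕ 7a = 76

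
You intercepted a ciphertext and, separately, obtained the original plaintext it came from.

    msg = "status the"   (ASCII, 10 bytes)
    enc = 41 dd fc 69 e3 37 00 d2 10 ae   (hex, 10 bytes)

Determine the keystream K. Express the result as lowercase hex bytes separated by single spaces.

Since enc = msg ⊕ K, XORing both sides with msg gives K = msg ⊕ enc.
73 ^ 41 = 32
74 ^ dd = a9
61 ^ fc = 9d
74 ^ 69 = 1d
75 ^ e3 = 96
73 ^ 37 = 44
20 ^ 00 = 20
74 ^ d2 = a6
68 ^ 10 = 78
65 ^ ae = cb

32 a9 9d 1d 96 44 20 a6 78 cb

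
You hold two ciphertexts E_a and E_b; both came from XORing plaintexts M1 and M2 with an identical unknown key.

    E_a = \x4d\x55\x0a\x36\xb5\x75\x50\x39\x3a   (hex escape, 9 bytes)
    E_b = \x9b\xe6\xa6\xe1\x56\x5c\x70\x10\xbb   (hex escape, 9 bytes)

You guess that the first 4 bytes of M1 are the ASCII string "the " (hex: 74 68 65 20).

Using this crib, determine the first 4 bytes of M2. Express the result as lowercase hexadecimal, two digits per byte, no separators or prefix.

a2dbc9f7

First, E_a ⊕ E_b = (M1 ⊕ K) ⊕ (M2 ⊕ K) = M1 ⊕ M2, so the key drops out. Then M2 = (M1 ⊕ M2) ⊕ M1 over the first 4 bytes.
byte 0: (4d xor 9b) xor 74 = d6 xor 74 = a2
byte 1: (55 xor e6) xor 68 = b3 xor 68 = db
byte 2: (0a xor a6) xor 65 = ac xor 65 = c9
byte 3: (36 xor e1) xor 20 = d7 xor 20 = f7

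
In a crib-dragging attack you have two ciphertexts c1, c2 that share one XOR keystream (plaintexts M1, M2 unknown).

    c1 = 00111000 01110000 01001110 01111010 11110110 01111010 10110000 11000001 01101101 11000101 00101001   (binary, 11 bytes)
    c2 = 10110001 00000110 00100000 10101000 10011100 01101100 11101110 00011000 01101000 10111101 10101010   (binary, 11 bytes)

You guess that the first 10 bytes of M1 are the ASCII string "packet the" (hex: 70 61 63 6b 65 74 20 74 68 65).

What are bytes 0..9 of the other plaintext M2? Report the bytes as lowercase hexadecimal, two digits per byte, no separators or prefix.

f9170db90f627ead6d1d

First, c1 ⊕ c2 = (M1 ⊕ K) ⊕ (M2 ⊕ K) = M1 ⊕ M2, so the key drops out. Then M2 = (M1 ⊕ M2) ⊕ M1 over the first 10 bytes.
byte 0: (38 ^ b1) ^ 70 = 89 ^ 70 = f9
byte 1: (70 ^ 06) ^ 61 = 76 ^ 61 = 17
byte 2: (4e ^ 20) ^ 63 = 6e ^ 63 = 0d
byte 3: (7a ^ a8) ^ 6b = d2 ^ 6b = b9
byte 4: (f6 ^ 9c) ^ 65 = 6a ^ 65 = 0f
byte 5: (7a ^ 6c) ^ 74 = 16 ^ 74 = 62
byte 6: (b0 ^ ee) ^ 20 = 5e ^ 20 = 7e
byte 7: (c1 ^ 18) ^ 74 = d9 ^ 74 = ad
byte 8: (6d ^ 68) ^ 68 = 05 ^ 68 = 6d
byte 9: (c5 ^ bd) ^ 65 = 78 ^ 65 = 1d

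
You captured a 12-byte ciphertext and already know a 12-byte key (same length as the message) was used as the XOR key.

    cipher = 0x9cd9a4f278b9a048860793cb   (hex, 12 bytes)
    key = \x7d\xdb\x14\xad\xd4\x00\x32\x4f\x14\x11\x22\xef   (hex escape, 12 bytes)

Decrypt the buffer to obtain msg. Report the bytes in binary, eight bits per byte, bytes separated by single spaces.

11100001 00000010 10110000 01011111 10101100 10111001 10010010 00000111 10010010 00010110 10110001 00100100

XOR is its own inverse, so applying the key byte-wise gives the result directly.
byte 0: 10011100 ^ 01111101 = 11100001
byte 1: 11011001 ^ 11011011 = 00000010
byte 2: 10100100 ^ 00010100 = 10110000
byte 3: 11110010 ^ 10101101 = 01011111
byte 4: 01111000 ^ 11010100 = 10101100
byte 5: 10111001 ^ 00000000 = 10111001
byte 6: 10100000 ^ 00110010 = 10010010
byte 7: 01001000 ^ 01001111 = 00000111
byte 8: 10000110 ^ 00010100 = 10010010
byte 9: 00000111 ^ 00010001 = 00010110
byte 10: 10010011 ^ 00100010 = 10110001
byte 11: 11001011 ^ 11101111 = 00100100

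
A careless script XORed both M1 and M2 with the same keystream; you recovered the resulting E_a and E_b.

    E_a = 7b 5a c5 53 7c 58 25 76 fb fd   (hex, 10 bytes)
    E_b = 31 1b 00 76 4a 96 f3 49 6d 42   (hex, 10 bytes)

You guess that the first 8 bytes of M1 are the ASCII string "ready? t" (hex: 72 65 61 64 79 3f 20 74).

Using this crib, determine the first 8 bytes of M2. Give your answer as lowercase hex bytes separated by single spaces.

38 24 a4 41 4f f1 f6 4b

First, E_a ⊕ E_b = (M1 ⊕ K) ⊕ (M2 ⊕ K) = M1 ⊕ M2, so the key drops out. Then M2 = (M1 ⊕ M2) ⊕ M1 over the first 8 bytes.
byte 0: (7b ⊕ 31) ⊕ 72 = 4a ⊕ 72 = 38
byte 1: (5a ⊕ 1b) ⊕ 65 = 41 ⊕ 65 = 24
byte 2: (c5 ⊕ 00) ⊕ 61 = c5 ⊕ 61 = a4
byte 3: (53 ⊕ 76) ⊕ 64 = 25 ⊕ 64 = 41
byte 4: (7c ⊕ 4a) ⊕ 79 = 36 ⊕ 79 = 4f
byte 5: (58 ⊕ 96) ⊕ 3f = ce ⊕ 3f = f1
byte 6: (25 ⊕ f3) ⊕ 20 = d6 ⊕ 20 = f6
byte 7: (76 ⊕ 49) ⊕ 74 = 3f ⊕ 74 = 4b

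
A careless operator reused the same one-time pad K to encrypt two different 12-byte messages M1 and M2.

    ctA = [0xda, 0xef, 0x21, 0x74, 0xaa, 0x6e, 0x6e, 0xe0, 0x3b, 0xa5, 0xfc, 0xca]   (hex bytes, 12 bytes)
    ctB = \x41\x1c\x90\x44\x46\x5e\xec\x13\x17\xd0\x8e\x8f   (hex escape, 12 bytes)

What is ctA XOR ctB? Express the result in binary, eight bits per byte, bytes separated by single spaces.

10011011 11110011 10110001 00110000 11101100 00110000 10000010 11110011 00101100 01110101 01110010 01000101

ctA ⊕ ctB = (M1 ⊕ K) ⊕ (M2 ⊕ K) = M1 ⊕ M2 — the shared key cancels under XOR.
byte 0: da ⊕ 41 = 9b
byte 1: ef ⊕ 1c = f3
byte 2: 21 ⊕ 90 = b1
byte 3: 74 ⊕ 44 = 30
byte 4: aa ⊕ 46 = ec
byte 5: 6e ⊕ 5e = 30
byte 6: 6e ⊕ ec = 82
byte 7: e0 ⊕ 13 = f3
byte 8: 3b ⊕ 17 = 2c
byte 9: a5 ⊕ d0 = 75
byte 10: fc ⊕ 8e = 72
byte 11: ca ⊕ 8f = 45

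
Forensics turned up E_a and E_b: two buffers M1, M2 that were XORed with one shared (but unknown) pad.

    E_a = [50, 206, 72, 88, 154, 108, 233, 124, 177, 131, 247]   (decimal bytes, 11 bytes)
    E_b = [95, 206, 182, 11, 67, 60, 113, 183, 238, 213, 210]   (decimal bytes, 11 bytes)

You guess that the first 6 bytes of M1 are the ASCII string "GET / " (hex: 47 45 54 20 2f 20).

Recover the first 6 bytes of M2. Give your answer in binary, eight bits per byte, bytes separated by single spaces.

First, E_a ⊕ E_b = (M1 ⊕ K) ⊕ (M2 ⊕ K) = M1 ⊕ M2, so the key drops out. Then M2 = (M1 ⊕ M2) ⊕ M1 over the first 6 bytes.
byte 0: (32 XOR 5f) XOR 47 = 6d XOR 47 = 2a
byte 1: (ce XOR ce) XOR 45 = 00 XOR 45 = 45
byte 2: (48 XOR b6) XOR 54 = fe XOR 54 = aa
byte 3: (58 XOR 0b) XOR 20 = 53 XOR 20 = 73
byte 4: (9a XOR 43) XOR 2f = d9 XOR 2f = f6
byte 5: (6c XOR 3c) XOR 20 = 50 XOR 20 = 70

00101010 01000101 10101010 01110011 11110110 01110000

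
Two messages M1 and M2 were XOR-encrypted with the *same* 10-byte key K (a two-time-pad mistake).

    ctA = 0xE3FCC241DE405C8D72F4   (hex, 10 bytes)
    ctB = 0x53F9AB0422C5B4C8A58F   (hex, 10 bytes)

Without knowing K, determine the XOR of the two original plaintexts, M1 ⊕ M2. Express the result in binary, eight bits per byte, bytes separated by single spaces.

ctA ⊕ ctB = (M1 ⊕ K) ⊕ (M2 ⊕ K) = M1 ⊕ M2 — the shared key cancels under XOR.
e3 XOR 53 = b0
fc XOR f9 = 05
c2 XOR ab = 69
41 XOR 04 = 45
de XOR 22 = fc
40 XOR c5 = 85
5c XOR b4 = e8
8d XOR c8 = 45
72 XOR a5 = d7
f4 XOR 8f = 7b

10110000 00000101 01101001 01000101 11111100 10000101 11101000 01000101 11010111 01111011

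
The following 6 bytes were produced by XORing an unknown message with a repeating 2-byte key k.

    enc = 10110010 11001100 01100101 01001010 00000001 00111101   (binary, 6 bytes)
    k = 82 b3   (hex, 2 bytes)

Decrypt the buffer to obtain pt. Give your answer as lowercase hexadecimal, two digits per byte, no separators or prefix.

307fe7f9838e

The 2-byte key repeats, so the effective keystream is 82 b3 82 b3 82 b3.
byte 0: 10110010 ⊕ 10000010 = 00110000
byte 1: 11001100 ⊕ 10110011 = 01111111
byte 2: 01100101 ⊕ 10000010 = 11100111
byte 3: 01001010 ⊕ 10110011 = 11111001
byte 4: 00000001 ⊕ 10000010 = 10000011
byte 5: 00111101 ⊕ 10110011 = 10001110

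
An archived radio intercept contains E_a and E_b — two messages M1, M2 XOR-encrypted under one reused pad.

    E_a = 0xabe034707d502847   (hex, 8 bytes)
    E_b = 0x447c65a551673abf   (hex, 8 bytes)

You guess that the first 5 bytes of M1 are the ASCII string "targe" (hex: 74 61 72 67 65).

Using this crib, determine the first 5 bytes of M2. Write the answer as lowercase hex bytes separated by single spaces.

First, E_a ⊕ E_b = (M1 ⊕ K) ⊕ (M2 ⊕ K) = M1 ⊕ M2, so the key drops out. Then M2 = (M1 ⊕ M2) ⊕ M1 over the first 5 bytes.
byte 0: (ab ^ 44) ^ 74 = ef ^ 74 = 9b
byte 1: (e0 ^ 7c) ^ 61 = 9c ^ 61 = fd
byte 2: (34 ^ 65) ^ 72 = 51 ^ 72 = 23
byte 3: (70 ^ a5) ^ 67 = d5 ^ 67 = b2
byte 4: (7d ^ 51) ^ 65 = 2c ^ 65 = 49

9b fd 23 b2 49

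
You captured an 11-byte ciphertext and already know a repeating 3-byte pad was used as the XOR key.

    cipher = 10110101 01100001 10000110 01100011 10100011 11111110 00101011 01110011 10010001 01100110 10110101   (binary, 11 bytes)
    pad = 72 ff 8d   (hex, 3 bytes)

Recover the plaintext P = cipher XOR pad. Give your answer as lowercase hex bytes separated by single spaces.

c7 9e 0b 11 5c 73 59 8c 1c 14 4a

The 3-byte key repeats, so the effective keystream is 72 ff 8d 72 ff 8d 72 ff 8d 72 ff.
byte 0: 181 xor 114 = 199
byte 1:  97 xor 255 = 158
byte 2: 134 xor 141 =  11
byte 3:  99 xor 114 =  17
byte 4: 163 xor 255 =  92
byte 5: 254 xor 141 = 115
byte 6:  43 xor 114 =  89
byte 7: 115 xor 255 = 140
byte 8: 145 xor 141 =  28
byte 9: 102 xor 114 =  20
byte 10: 181 xor 255 =  74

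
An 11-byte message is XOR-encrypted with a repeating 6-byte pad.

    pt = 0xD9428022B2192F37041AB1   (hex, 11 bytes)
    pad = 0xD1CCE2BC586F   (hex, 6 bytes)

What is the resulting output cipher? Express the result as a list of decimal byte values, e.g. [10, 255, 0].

The 6-byte key repeats, so the effective keystream is d1 cc e2 bc 58 6f d1 cc e2 bc 58.
byte 0: d9 xor d1 = 08
byte 1: 42 xor cc = 8e
byte 2: 80 xor e2 = 62
byte 3: 22 xor bc = 9e
byte 4: b2 xor 58 = ea
byte 5: 19 xor 6f = 76
byte 6: 2f xor d1 = fe
byte 7: 37 xor cc = fb
byte 8: 04 xor e2 = e6
byte 9: 1a xor bc = a6
byte 10: b1 xor 58 = e9

[8, 142, 98, 158, 234, 118, 254, 251, 230, 166, 233]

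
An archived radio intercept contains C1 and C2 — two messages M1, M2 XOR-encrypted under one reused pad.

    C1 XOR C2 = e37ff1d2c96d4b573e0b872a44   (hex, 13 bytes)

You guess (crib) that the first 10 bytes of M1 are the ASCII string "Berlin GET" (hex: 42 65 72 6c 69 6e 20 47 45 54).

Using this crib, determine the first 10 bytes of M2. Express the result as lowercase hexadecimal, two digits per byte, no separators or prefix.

a11a83bea0036b107b5f

Since C1 ⊕ C2 = M1 ⊕ M2, XORing with the guessed M1 bytes yields the corresponding M2 bytes: M2 = (C1 ⊕ C2) ⊕ M1.
byte 0: 227 ^  66 = 161
byte 1: 127 ^ 101 =  26
byte 2: 241 ^ 114 = 131
byte 3: 210 ^ 108 = 190
byte 4: 201 ^ 105 = 160
byte 5: 109 ^ 110 =   3
byte 6:  75 ^  32 = 107
byte 7:  87 ^  71 =  16
byte 8:  62 ^  69 = 123
byte 9:  11 ^  84 =  95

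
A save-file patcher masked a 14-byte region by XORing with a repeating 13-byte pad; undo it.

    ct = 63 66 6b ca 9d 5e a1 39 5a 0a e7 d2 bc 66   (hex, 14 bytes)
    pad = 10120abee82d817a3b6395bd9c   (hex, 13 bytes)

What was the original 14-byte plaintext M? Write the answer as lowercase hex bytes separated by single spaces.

73 74 61 74 75 73 20 43 61 69 72 6f 20 76

The 13-byte key repeats, so the effective keystream is 10 12 0a be e8 2d 81 7a 3b 63 95 bd 9c 10.
byte 0: 63 ⊕ 10 = 73
byte 1: 66 ⊕ 12 = 74
byte 2: 6b ⊕ 0a = 61
byte 3: ca ⊕ be = 74
byte 4: 9d ⊕ e8 = 75
byte 5: 5e ⊕ 2d = 73
byte 6: a1 ⊕ 81 = 20
byte 7: 39 ⊕ 7a = 43
byte 8: 5a ⊕ 3b = 61
byte 9: 0a ⊕ 63 = 69
byte 10: e7 ⊕ 95 = 72
byte 11: d2 ⊕ bd = 6f
byte 12: bc ⊕ 9c = 20
byte 13: 66 ⊕ 10 = 76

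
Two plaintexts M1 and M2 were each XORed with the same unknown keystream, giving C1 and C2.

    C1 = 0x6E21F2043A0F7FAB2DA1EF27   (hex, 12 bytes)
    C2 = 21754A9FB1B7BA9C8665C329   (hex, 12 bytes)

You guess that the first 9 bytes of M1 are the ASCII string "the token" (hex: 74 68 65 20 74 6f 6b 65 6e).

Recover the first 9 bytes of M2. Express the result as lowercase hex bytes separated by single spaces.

First, C1 ⊕ C2 = (M1 ⊕ K) ⊕ (M2 ⊕ K) = M1 ⊕ M2, so the key drops out. Then M2 = (M1 ⊕ M2) ⊕ M1 over the first 9 bytes.
byte 0: (6e XOR 21) XOR 74 = 4f XOR 74 = 3b
byte 1: (21 XOR 75) XOR 68 = 54 XOR 68 = 3c
byte 2: (f2 XOR 4a) XOR 65 = b8 XOR 65 = dd
byte 3: (04 XOR 9f) XOR 20 = 9b XOR 20 = bb
byte 4: (3a XOR b1) XOR 74 = 8b XOR 74 = ff
byte 5: (0f XOR b7) XOR 6f = b8 XOR 6f = d7
byte 6: (7f XOR ba) XOR 6b = c5 XOR 6b = ae
byte 7: (ab XOR 9c) XOR 65 = 37 XOR 65 = 52
byte 8: (2d XOR 86) XOR 6e = ab XOR 6e = c5

3b 3c dd bb ff d7 ae 52 c5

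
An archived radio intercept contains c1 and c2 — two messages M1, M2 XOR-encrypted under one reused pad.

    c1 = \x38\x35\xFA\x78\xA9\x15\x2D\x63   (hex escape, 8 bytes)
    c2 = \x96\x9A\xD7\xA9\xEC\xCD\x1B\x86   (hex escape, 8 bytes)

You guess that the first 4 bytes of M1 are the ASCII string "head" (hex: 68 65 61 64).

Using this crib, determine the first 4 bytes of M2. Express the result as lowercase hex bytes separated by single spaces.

c6 ca 4c b5

First, c1 ⊕ c2 = (M1 ⊕ K) ⊕ (M2 ⊕ K) = M1 ⊕ M2, so the key drops out. Then M2 = (M1 ⊕ M2) ⊕ M1 over the first 4 bytes.
byte 0: (38 xor 96) xor 68 = ae xor 68 = c6
byte 1: (35 xor 9a) xor 65 = af xor 65 = ca
byte 2: (fa xor d7) xor 61 = 2d xor 61 = 4c
byte 3: (78 xor a9) xor 64 = d1 xor 64 = b5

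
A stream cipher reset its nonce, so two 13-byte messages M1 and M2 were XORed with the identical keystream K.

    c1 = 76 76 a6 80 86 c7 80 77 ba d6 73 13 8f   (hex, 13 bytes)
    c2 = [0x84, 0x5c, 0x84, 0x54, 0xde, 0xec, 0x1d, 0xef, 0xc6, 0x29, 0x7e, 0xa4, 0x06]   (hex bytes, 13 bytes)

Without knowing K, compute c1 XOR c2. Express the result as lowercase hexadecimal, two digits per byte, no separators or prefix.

f22a22d4582b9d987cff0db789

c1 ⊕ c2 = (M1 ⊕ K) ⊕ (M2 ⊕ K) = M1 ⊕ M2 — the shared key cancels under XOR.
76 XOR 84 = f2
76 XOR 5c = 2a
a6 XOR 84 = 22
80 XOR 54 = d4
86 XOR de = 58
c7 XOR ec = 2b
80 XOR 1d = 9d
77 XOR ef = 98
ba XOR c6 = 7c
d6 XOR 29 = ff
73 XOR 7e = 0d
13 XOR a4 = b7
8f XOR 06 = 89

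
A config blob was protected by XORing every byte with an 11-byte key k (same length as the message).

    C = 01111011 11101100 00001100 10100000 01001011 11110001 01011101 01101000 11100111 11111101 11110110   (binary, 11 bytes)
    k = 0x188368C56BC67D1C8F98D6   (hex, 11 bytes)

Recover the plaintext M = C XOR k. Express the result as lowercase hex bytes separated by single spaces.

XOR is its own inverse, so applying the key byte-wise gives the result directly.
7b ^ 18 = 63
ec ^ 83 = 6f
0c ^ 68 = 64
a0 ^ c5 = 65
4b ^ 6b = 20
f1 ^ c6 = 37
5d ^ 7d = 20
68 ^ 1c = 74
e7 ^ 8f = 68
fd ^ 98 = 65
f6 ^ d6 = 20

63 6f 64 65 20 37 20 74 68 65 20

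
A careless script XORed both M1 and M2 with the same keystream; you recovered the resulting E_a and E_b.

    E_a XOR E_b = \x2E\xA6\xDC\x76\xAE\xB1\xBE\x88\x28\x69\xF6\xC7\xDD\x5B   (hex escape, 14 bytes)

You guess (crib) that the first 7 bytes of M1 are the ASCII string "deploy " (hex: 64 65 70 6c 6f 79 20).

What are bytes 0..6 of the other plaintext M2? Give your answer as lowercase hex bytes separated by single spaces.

4a c3 ac 1a c1 c8 9e

Since E_a ⊕ E_b = M1 ⊕ M2, XORing with the guessed M1 bytes yields the corresponding M2 bytes: M2 = (E_a ⊕ E_b) ⊕ M1.
byte 0: 2e xor 64 = 4a
byte 1: a6 xor 65 = c3
byte 2: dc xor 70 = ac
byte 3: 76 xor 6c = 1a
byte 4: ae xor 6f = c1
byte 5: b1 xor 79 = c8
byte 6: be xor 20 = 9e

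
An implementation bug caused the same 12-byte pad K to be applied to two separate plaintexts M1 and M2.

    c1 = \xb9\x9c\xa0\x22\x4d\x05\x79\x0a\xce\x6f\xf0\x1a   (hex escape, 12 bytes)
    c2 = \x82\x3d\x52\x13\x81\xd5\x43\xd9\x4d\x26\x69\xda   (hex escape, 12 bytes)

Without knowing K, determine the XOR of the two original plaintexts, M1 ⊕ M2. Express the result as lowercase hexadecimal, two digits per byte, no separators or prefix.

c1 ⊕ c2 = (M1 ⊕ K) ⊕ (M2 ⊕ K) = M1 ⊕ M2 — the shared key cancels under XOR.
byte 0: 185 xor 130 =  59
byte 1: 156 xor  61 = 161
byte 2: 160 xor  82 = 242
byte 3:  34 xor  19 =  49
byte 4:  77 xor 129 = 204
byte 5:   5 xor 213 = 208
byte 6: 121 xor  67 =  58
byte 7:  10 xor 217 = 211
byte 8: 206 xor  77 = 131
byte 9: 111 xor  38 =  73
byte 10: 240 xor 105 = 153
byte 11:  26 xor 218 = 192

3ba1f231ccd03ad3834999c0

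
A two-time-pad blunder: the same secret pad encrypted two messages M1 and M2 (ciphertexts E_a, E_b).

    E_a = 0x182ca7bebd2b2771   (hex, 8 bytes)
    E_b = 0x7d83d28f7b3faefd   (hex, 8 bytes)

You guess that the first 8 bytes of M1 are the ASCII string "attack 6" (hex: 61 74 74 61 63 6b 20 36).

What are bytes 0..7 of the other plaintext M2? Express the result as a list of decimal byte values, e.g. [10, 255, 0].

[4, 219, 1, 80, 165, 127, 169, 186]

First, E_a ⊕ E_b = (M1 ⊕ K) ⊕ (M2 ⊕ K) = M1 ⊕ M2, so the key drops out. Then M2 = (M1 ⊕ M2) ⊕ M1 over the first 8 bytes.
byte 0: (18 ⊕ 7d) ⊕ 61 = 65 ⊕ 61 = 04
byte 1: (2c ⊕ 83) ⊕ 74 = af ⊕ 74 = db
byte 2: (a7 ⊕ d2) ⊕ 74 = 75 ⊕ 74 = 01
byte 3: (be ⊕ 8f) ⊕ 61 = 31 ⊕ 61 = 50
byte 4: (bd ⊕ 7b) ⊕ 63 = c6 ⊕ 63 = a5
byte 5: (2b ⊕ 3f) ⊕ 6b = 14 ⊕ 6b = 7f
byte 6: (27 ⊕ ae) ⊕ 20 = 89 ⊕ 20 = a9
byte 7: (71 ⊕ fd) ⊕ 36 = 8c ⊕ 36 = ba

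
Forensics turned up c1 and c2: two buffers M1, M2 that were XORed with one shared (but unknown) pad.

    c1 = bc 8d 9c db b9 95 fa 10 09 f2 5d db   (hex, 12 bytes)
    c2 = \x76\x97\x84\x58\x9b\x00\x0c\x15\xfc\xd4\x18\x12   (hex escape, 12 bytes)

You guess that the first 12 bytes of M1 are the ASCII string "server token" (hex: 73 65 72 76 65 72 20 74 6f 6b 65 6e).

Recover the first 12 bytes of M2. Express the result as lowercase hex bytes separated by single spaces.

b9 7f 6a f5 47 e7 d6 71 9a 4d 20 a7

First, c1 ⊕ c2 = (M1 ⊕ K) ⊕ (M2 ⊕ K) = M1 ⊕ M2, so the key drops out. Then M2 = (M1 ⊕ M2) ⊕ M1 over the first 12 bytes.
byte 0: (bc ⊕ 76) ⊕ 73 = ca ⊕ 73 = b9
byte 1: (8d ⊕ 97) ⊕ 65 = 1a ⊕ 65 = 7f
byte 2: (9c ⊕ 84) ⊕ 72 = 18 ⊕ 72 = 6a
byte 3: (db ⊕ 58) ⊕ 76 = 83 ⊕ 76 = f5
byte 4: (b9 ⊕ 9b) ⊕ 65 = 22 ⊕ 65 = 47
byte 5: (95 ⊕ 00) ⊕ 72 = 95 ⊕ 72 = e7
byte 6: (fa ⊕ 0c) ⊕ 20 = f6 ⊕ 20 = d6
byte 7: (10 ⊕ 15) ⊕ 74 = 05 ⊕ 74 = 71
byte 8: (09 ⊕ fc) ⊕ 6f = f5 ⊕ 6f = 9a
byte 9: (f2 ⊕ d4) ⊕ 6b = 26 ⊕ 6b = 4d
byte 10: (5d ⊕ 18) ⊕ 65 = 45 ⊕ 65 = 20
byte 11: (db ⊕ 12) ⊕ 6e = c9 ⊕ 6e = a7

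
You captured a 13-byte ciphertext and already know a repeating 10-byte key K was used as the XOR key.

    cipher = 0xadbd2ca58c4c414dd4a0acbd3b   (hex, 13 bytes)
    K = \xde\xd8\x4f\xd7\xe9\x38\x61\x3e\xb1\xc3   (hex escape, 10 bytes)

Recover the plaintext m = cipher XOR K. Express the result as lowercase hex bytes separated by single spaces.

73 65 63 72 65 74 20 73 65 63 72 65 74

The 10-byte key repeats, so the effective keystream is de d8 4f d7 e9 38 61 3e b1 c3 de d8 4f.
byte 0: 10101101 xor 11011110 = 01110011
byte 1: 10111101 xor 11011000 = 01100101
byte 2: 00101100 xor 01001111 = 01100011
byte 3: 10100101 xor 11010111 = 01110010
byte 4: 10001100 xor 11101001 = 01100101
byte 5: 01001100 xor 00111000 = 01110100
byte 6: 01000001 xor 01100001 = 00100000
byte 7: 01001101 xor 00111110 = 01110011
byte 8: 11010100 xor 10110001 = 01100101
byte 9: 10100000 xor 11000011 = 01100011
byte 10: 10101100 xor 11011110 = 01110010
byte 11: 10111101 xor 11011000 = 01100101
byte 12: 00111011 xor 01001111 = 01110100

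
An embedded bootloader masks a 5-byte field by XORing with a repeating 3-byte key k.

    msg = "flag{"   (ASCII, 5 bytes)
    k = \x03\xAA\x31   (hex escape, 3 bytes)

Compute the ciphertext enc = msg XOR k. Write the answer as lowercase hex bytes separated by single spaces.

65 c6 50 64 d1

The 3-byte key repeats, so the effective keystream is 03 aa 31 03 aa.
byte 0: 102 xor   3 = 101
byte 1: 108 xor 170 = 198
byte 2:  97 xor  49 =  80
byte 3: 103 xor   3 = 100
byte 4: 123 xor 170 = 209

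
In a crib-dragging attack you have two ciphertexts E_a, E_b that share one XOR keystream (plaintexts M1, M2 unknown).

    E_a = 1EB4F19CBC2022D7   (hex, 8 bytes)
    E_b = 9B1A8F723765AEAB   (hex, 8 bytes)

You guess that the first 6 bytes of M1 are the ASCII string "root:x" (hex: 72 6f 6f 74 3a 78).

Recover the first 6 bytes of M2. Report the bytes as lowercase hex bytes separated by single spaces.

f7 c1 11 9a b1 3d

First, E_a ⊕ E_b = (M1 ⊕ K) ⊕ (M2 ⊕ K) = M1 ⊕ M2, so the key drops out. Then M2 = (M1 ⊕ M2) ⊕ M1 over the first 6 bytes.
byte 0: (1e ⊕ 9b) ⊕ 72 = 85 ⊕ 72 = f7
byte 1: (b4 ⊕ 1a) ⊕ 6f = ae ⊕ 6f = c1
byte 2: (f1 ⊕ 8f) ⊕ 6f = 7e ⊕ 6f = 11
byte 3: (9c ⊕ 72) ⊕ 74 = ee ⊕ 74 = 9a
byte 4: (bc ⊕ 37) ⊕ 3a = 8b ⊕ 3a = b1
byte 5: (20 ⊕ 65) ⊕ 78 = 45 ⊕ 78 = 3d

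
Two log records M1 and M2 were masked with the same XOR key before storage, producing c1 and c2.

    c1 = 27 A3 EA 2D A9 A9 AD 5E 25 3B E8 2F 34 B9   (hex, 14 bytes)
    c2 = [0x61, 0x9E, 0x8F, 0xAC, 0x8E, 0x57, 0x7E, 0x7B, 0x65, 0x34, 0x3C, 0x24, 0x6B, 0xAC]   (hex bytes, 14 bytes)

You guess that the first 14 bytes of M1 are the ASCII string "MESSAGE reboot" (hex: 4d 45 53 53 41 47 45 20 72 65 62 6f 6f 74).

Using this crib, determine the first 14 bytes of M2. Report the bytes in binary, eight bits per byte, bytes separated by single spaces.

First, c1 ⊕ c2 = (M1 ⊕ K) ⊕ (M2 ⊕ K) = M1 ⊕ M2, so the key drops out. Then M2 = (M1 ⊕ M2) ⊕ M1 over the first 14 bytes.
byte 0: (27 ^ 61) ^ 4d = 46 ^ 4d = 0b
byte 1: (a3 ^ 9e) ^ 45 = 3d ^ 45 = 78
byte 2: (ea ^ 8f) ^ 53 = 65 ^ 53 = 36
byte 3: (2d ^ ac) ^ 53 = 81 ^ 53 = d2
byte 4: (a9 ^ 8e) ^ 41 = 27 ^ 41 = 66
byte 5: (a9 ^ 57) ^ 47 = fe ^ 47 = b9
byte 6: (ad ^ 7e) ^ 45 = d3 ^ 45 = 96
byte 7: (5e ^ 7b) ^ 20 = 25 ^ 20 = 05
byte 8: (25 ^ 65) ^ 72 = 40 ^ 72 = 32
byte 9: (3b ^ 34) ^ 65 = 0f ^ 65 = 6a
byte 10: (e8 ^ 3c) ^ 62 = d4 ^ 62 = b6
byte 11: (2f ^ 24) ^ 6f = 0b ^ 6f = 64
byte 12: (34 ^ 6b) ^ 6f = 5f ^ 6f = 30
byte 13: (b9 ^ ac) ^ 74 = 15 ^ 74 = 61

00001011 01111000 00110110 11010010 01100110 10111001 10010110 00000101 00110010 01101010 10110110 01100100 00110000 01100001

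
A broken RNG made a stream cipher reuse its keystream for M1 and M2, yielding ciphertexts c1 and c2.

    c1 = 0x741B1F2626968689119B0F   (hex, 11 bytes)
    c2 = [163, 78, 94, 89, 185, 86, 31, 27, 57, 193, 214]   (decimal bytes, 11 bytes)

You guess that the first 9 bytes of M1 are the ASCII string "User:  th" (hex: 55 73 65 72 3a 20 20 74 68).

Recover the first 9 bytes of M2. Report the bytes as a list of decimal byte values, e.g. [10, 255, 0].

First, c1 ⊕ c2 = (M1 ⊕ K) ⊕ (M2 ⊕ K) = M1 ⊕ M2, so the key drops out. Then M2 = (M1 ⊕ M2) ⊕ M1 over the first 9 bytes.
byte 0: (74 xor a3) xor 55 = d7 xor 55 = 82
byte 1: (1b xor 4e) xor 73 = 55 xor 73 = 26
byte 2: (1f xor 5e) xor 65 = 41 xor 65 = 24
byte 3: (26 xor 59) xor 72 = 7f xor 72 = 0d
byte 4: (26 xor b9) xor 3a = 9f xor 3a = a5
byte 5: (96 xor 56) xor 20 = c0 xor 20 = e0
byte 6: (86 xor 1f) xor 20 = 99 xor 20 = b9
byte 7: (89 xor 1b) xor 74 = 92 xor 74 = e6
byte 8: (11 xor 39) xor 68 = 28 xor 68 = 40

[130, 38, 36, 13, 165, 224, 185, 230, 64]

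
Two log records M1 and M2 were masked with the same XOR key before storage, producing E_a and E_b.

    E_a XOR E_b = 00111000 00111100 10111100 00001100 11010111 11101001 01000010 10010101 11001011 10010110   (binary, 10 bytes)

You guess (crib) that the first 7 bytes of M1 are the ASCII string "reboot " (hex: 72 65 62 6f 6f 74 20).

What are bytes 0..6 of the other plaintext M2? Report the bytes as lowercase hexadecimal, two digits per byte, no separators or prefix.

Since E_a ⊕ E_b = M1 ⊕ M2, XORing with the guessed M1 bytes yields the corresponding M2 bytes: M2 = (E_a ⊕ E_b) ⊕ M1.
 56 xor 114 =  74
 60 xor 101 =  89
188 xor  98 = 222
 12 xor 111 =  99
215 xor 111 = 184
233 xor 116 = 157
 66 xor  32 =  98

4a59de63b89d62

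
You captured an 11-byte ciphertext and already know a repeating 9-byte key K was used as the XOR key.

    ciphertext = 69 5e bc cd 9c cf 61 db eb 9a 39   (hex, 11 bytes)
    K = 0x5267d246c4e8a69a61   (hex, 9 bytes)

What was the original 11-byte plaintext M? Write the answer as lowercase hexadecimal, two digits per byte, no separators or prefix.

The 9-byte key repeats, so the effective keystream is 52 67 d2 46 c4 e8 a6 9a 61 52 67.
byte 0: 105 xor  82 =  59
byte 1:  94 xor 103 =  57
byte 2: 188 xor 210 = 110
byte 3: 205 xor  70 = 139
byte 4: 156 xor 196 =  88
byte 5: 207 xor 232 =  39
byte 6:  97 xor 166 = 199
byte 7: 219 xor 154 =  65
byte 8: 235 xor  97 = 138
byte 9: 154 xor  82 = 200
byte 10:  57 xor 103 =  94

3b396e8b5827c7418ac85e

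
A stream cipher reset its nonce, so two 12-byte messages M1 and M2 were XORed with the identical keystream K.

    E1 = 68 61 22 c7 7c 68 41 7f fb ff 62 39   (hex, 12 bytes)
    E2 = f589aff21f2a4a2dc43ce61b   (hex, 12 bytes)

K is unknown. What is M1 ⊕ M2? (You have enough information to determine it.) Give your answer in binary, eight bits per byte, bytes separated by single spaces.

10011101 11101000 10001101 00110101 01100011 01000010 00001011 01010010 00111111 11000011 10000100 00100010

E1 ⊕ E2 = (M1 ⊕ K) ⊕ (M2 ⊕ K) = M1 ⊕ M2 — the shared key cancels under XOR.
byte 0: 104 XOR 245 = 157
byte 1:  97 XOR 137 = 232
byte 2:  34 XOR 175 = 141
byte 3: 199 XOR 242 =  53
byte 4: 124 XOR  31 =  99
byte 5: 104 XOR  42 =  66
byte 6:  65 XOR  74 =  11
byte 7: 127 XOR  45 =  82
byte 8: 251 XOR 196 =  63
byte 9: 255 XOR  60 = 195
byte 10:  98 XOR 230 = 132
byte 11:  57 XOR  27 =  34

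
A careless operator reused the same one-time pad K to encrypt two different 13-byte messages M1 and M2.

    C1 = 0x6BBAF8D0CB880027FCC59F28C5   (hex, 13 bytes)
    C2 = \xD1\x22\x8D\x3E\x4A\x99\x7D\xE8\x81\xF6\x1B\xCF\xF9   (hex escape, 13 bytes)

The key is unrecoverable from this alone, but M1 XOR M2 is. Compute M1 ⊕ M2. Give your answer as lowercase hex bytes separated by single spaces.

C1 ⊕ C2 = (M1 ⊕ K) ⊕ (M2 ⊕ K) = M1 ⊕ M2 — the shared key cancels under XOR.
6b ^ d1 = ba
ba ^ 22 = 98
f8 ^ 8d = 75
d0 ^ 3e = ee
cb ^ 4a = 81
88 ^ 99 = 11
00 ^ 7d = 7d
27 ^ e8 = cf
fc ^ 81 = 7d
c5 ^ f6 = 33
9f ^ 1b = 84
28 ^ cf = e7
c5 ^ f9 = 3c

ba 98 75 ee 81 11 7d cf 7d 33 84 e7 3c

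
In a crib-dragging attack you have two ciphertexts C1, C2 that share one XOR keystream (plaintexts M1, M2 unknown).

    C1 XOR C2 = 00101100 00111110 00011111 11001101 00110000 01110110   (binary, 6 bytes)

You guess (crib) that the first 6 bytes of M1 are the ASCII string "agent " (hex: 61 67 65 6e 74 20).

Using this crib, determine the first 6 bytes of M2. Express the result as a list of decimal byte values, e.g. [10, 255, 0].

Since C1 ⊕ C2 = M1 ⊕ M2, XORing with the guessed M1 bytes yields the corresponding M2 bytes: M2 = (C1 ⊕ C2) ⊕ M1.
byte 0: 2c XOR 61 = 4d
byte 1: 3e XOR 67 = 59
byte 2: 1f XOR 65 = 7a
byte 3: cd XOR 6e = a3
byte 4: 30 XOR 74 = 44
byte 5: 76 XOR 20 = 56

[77, 89, 122, 163, 68, 86]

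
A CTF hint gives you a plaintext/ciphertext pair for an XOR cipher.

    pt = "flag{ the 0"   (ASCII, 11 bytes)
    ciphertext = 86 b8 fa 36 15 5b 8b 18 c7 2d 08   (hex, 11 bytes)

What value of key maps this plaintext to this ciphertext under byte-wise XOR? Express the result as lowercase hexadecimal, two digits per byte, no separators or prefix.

Since ciphertext = pt ⊕ key, XORing both sides with pt gives key = pt ⊕ ciphertext.
66 XOR 86 = e0
6c XOR b8 = d4
61 XOR fa = 9b
67 XOR 36 = 51
7b XOR 15 = 6e
20 XOR 5b = 7b
74 XOR 8b = ff
68 XOR 18 = 70
65 XOR c7 = a2
20 XOR 2d = 0d
30 XOR 08 = 38

e0d49b516e7bff70a20d38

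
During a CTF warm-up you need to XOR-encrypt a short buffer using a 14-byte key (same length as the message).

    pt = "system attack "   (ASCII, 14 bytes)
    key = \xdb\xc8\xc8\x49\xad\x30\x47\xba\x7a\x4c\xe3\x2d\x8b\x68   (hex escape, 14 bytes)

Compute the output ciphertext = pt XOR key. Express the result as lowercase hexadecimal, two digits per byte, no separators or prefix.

XOR is its own inverse, so applying the key byte-wise gives the result directly.
byte 0: 73 ^ db = a8
byte 1: 79 ^ c8 = b1
byte 2: 73 ^ c8 = bb
byte 3: 74 ^ 49 = 3d
byte 4: 65 ^ ad = c8
byte 5: 6d ^ 30 = 5d
byte 6: 20 ^ 47 = 67
byte 7: 61 ^ ba = db
byte 8: 74 ^ 7a = 0e
byte 9: 74 ^ 4c = 38
byte 10: 61 ^ e3 = 82
byte 11: 63 ^ 2d = 4e
byte 12: 6b ^ 8b = e0
byte 13: 20 ^ 68 = 48

a8b1bb3dc85d67db0e38824ee048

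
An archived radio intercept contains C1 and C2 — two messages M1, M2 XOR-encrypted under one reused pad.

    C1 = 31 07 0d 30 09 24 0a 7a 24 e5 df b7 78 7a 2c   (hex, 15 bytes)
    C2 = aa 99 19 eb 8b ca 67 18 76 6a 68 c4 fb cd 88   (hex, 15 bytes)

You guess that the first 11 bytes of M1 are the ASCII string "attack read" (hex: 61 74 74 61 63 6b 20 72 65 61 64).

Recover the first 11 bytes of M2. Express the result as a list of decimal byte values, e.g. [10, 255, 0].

First, C1 ⊕ C2 = (M1 ⊕ K) ⊕ (M2 ⊕ K) = M1 ⊕ M2, so the key drops out. Then M2 = (M1 ⊕ M2) ⊕ M1 over the first 11 bytes.
byte 0: (31 xor aa) xor 61 = 9b xor 61 = fa
byte 1: (07 xor 99) xor 74 = 9e xor 74 = ea
byte 2: (0d xor 19) xor 74 = 14 xor 74 = 60
byte 3: (30 xor eb) xor 61 = db xor 61 = ba
byte 4: (09 xor 8b) xor 63 = 82 xor 63 = e1
byte 5: (24 xor ca) xor 6b = ee xor 6b = 85
byte 6: (0a xor 67) xor 20 = 6d xor 20 = 4d
byte 7: (7a xor 18) xor 72 = 62 xor 72 = 10
byte 8: (24 xor 76) xor 65 = 52 xor 65 = 37
byte 9: (e5 xor 6a) xor 61 = 8f xor 61 = ee
byte 10: (df xor 68) xor 64 = b7 xor 64 = d3

[250, 234, 96, 186, 225, 133, 77, 16, 55, 238, 211]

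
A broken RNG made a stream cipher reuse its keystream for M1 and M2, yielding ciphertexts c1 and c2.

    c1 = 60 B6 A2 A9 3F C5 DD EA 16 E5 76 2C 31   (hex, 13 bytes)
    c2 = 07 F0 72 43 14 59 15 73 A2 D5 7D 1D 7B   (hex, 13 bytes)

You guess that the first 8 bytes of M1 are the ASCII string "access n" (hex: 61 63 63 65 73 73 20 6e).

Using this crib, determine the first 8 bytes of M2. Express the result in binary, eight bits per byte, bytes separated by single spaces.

First, c1 ⊕ c2 = (M1 ⊕ K) ⊕ (M2 ⊕ K) = M1 ⊕ M2, so the key drops out. Then M2 = (M1 ⊕ M2) ⊕ M1 over the first 8 bytes.
byte 0: (60 ⊕ 07) ⊕ 61 = 67 ⊕ 61 = 06
byte 1: (b6 ⊕ f0) ⊕ 63 = 46 ⊕ 63 = 25
byte 2: (a2 ⊕ 72) ⊕ 63 = d0 ⊕ 63 = b3
byte 3: (a9 ⊕ 43) ⊕ 65 = ea ⊕ 65 = 8f
byte 4: (3f ⊕ 14) ⊕ 73 = 2b ⊕ 73 = 58
byte 5: (c5 ⊕ 59) ⊕ 73 = 9c ⊕ 73 = ef
byte 6: (dd ⊕ 15) ⊕ 20 = c8 ⊕ 20 = e8
byte 7: (ea ⊕ 73) ⊕ 6e = 99 ⊕ 6e = f7

00000110 00100101 10110011 10001111 01011000 11101111 11101000 11110111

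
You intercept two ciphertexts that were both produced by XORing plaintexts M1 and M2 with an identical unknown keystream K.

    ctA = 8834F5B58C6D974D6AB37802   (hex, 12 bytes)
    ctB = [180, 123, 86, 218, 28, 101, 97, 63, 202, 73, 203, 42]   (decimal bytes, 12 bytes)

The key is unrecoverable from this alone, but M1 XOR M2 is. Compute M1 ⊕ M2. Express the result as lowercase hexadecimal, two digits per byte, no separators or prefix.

3c4fa36f9008f672a0fab328

ctA ⊕ ctB = (M1 ⊕ K) ⊕ (M2 ⊕ K) = M1 ⊕ M2 — the shared key cancels under XOR.
88 XOR b4 = 3c
34 XOR 7b = 4f
f5 XOR 56 = a3
b5 XOR da = 6f
8c XOR 1c = 90
6d XOR 65 = 08
97 XOR 61 = f6
4d XOR 3f = 72
6a XOR ca = a0
b3 XOR 49 = fa
78 XOR cb = b3
02 XOR 2a = 28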